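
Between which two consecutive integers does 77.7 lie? 77 and 78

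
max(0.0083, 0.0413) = 0.0413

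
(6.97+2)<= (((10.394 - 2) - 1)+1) False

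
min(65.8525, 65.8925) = 65.8525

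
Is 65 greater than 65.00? No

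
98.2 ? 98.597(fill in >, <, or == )<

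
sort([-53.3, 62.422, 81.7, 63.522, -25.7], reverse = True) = [81.7, 63.522, 62.422, -25.7, -53.3]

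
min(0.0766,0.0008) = 0.0008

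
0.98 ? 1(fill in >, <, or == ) <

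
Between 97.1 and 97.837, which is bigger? 97.837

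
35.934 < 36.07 True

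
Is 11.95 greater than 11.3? Yes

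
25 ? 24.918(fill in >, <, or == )>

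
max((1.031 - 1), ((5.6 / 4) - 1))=0.4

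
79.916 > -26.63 True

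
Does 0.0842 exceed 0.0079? Yes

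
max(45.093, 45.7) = 45.7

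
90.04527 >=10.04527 True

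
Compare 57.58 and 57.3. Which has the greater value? 57.58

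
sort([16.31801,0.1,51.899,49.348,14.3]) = [0.1,14.3,16.31801,49.348,51.899]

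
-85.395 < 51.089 True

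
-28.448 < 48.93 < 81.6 True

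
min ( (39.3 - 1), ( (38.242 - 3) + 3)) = 38.242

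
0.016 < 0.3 True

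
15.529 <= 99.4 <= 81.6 False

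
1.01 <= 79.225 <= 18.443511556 False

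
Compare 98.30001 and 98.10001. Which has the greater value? 98.30001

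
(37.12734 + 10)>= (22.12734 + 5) True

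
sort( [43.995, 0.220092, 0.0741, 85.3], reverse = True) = [85.3, 43.995, 0.220092, 0.0741]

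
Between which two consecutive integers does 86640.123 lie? 86640 and 86641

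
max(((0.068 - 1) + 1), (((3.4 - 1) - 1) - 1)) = 0.4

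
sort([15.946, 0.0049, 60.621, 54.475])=[0.0049, 15.946, 54.475, 60.621]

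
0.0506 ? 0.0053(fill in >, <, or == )>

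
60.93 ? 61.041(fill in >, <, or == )<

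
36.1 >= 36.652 False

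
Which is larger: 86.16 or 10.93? 86.16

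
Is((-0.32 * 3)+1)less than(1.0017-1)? No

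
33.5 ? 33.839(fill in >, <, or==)<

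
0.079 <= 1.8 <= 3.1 True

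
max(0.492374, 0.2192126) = 0.492374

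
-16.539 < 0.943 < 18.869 True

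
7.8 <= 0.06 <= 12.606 False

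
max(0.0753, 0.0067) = 0.0753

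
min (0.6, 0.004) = 0.004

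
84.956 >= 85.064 False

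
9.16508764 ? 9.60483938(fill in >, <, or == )<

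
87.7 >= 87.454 True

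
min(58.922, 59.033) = 58.922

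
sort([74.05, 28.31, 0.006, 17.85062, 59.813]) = [0.006, 17.85062, 28.31, 59.813, 74.05]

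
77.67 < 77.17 False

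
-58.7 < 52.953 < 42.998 False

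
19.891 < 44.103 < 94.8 True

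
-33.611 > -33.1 False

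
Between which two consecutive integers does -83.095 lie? -84 and -83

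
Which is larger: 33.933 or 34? 34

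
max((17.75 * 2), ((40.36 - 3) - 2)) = 35.5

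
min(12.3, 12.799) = 12.3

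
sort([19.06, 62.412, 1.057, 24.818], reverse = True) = [62.412, 24.818, 19.06, 1.057]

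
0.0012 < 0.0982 True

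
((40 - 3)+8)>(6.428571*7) True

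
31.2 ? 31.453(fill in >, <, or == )<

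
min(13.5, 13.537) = 13.5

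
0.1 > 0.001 True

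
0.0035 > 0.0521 False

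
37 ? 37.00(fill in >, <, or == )==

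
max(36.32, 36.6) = 36.6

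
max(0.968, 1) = 1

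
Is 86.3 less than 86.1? No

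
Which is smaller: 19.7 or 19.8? 19.7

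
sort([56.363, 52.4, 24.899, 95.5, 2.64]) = [2.64, 24.899, 52.4, 56.363, 95.5]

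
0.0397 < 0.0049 False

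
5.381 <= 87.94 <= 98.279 True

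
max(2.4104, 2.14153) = 2.4104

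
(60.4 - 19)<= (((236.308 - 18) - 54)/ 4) False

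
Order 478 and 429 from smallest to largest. 429,478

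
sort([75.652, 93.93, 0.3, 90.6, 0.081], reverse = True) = [93.93, 90.6, 75.652, 0.3, 0.081]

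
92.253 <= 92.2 False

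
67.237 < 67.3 True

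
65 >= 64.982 True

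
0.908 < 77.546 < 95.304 True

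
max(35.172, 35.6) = 35.6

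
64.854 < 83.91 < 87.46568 True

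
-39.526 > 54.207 False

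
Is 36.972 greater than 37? No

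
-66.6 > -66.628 True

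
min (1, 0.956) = 0.956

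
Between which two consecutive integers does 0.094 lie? 0 and 1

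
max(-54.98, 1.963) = 1.963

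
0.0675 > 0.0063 True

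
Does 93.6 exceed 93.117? Yes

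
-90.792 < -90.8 False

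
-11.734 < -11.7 True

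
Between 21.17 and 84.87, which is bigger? 84.87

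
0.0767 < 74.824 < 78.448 True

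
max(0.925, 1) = 1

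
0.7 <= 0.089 False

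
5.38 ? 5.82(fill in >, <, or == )<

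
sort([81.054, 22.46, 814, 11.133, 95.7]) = [11.133, 22.46, 81.054, 95.7, 814]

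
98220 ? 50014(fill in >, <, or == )>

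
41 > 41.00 False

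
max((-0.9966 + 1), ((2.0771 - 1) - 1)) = 0.0771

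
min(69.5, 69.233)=69.233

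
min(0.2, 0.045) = 0.045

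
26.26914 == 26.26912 False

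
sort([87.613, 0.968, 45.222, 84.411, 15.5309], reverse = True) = [87.613, 84.411, 45.222, 15.5309, 0.968]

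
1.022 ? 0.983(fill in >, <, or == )>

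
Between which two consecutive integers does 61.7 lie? 61 and 62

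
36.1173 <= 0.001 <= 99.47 False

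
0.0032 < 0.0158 True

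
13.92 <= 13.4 False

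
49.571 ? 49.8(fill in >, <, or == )<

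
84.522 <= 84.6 True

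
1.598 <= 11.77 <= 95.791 True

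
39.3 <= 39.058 False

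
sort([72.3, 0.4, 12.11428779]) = [0.4, 12.11428779, 72.3]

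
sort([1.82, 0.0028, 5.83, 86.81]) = [0.0028, 1.82, 5.83, 86.81]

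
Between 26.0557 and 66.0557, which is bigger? 66.0557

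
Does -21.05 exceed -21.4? Yes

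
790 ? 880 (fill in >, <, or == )<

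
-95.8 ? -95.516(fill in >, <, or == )<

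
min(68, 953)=68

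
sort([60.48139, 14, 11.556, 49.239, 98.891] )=[11.556, 14, 49.239, 60.48139, 98.891]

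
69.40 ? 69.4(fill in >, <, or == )==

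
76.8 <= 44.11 False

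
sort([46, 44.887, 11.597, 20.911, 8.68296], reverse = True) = [46, 44.887, 20.911, 11.597, 8.68296]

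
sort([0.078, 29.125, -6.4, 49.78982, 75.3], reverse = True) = [75.3, 49.78982, 29.125, 0.078, -6.4]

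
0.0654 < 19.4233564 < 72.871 True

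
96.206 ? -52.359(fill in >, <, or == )>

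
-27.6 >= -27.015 False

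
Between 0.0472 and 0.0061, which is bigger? 0.0472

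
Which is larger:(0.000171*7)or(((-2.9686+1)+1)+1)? (((-2.9686+1)+1)+1)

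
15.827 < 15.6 False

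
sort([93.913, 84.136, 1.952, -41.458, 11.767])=[-41.458, 1.952, 11.767, 84.136, 93.913]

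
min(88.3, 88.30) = 88.3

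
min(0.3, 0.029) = 0.029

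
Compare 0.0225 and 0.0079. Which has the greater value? 0.0225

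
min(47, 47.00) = 47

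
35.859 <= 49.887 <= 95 True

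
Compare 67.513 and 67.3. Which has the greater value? 67.513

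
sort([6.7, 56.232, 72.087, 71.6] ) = [6.7, 56.232, 71.6, 72.087]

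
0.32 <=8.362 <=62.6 True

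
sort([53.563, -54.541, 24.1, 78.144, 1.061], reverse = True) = [78.144, 53.563, 24.1, 1.061, -54.541]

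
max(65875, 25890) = 65875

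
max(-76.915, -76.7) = -76.7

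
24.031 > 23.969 True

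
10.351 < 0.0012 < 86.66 False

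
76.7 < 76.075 False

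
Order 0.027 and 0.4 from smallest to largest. 0.027, 0.4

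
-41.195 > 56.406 False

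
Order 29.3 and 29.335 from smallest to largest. 29.3, 29.335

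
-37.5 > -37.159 False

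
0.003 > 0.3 False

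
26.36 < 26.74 True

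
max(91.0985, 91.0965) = 91.0985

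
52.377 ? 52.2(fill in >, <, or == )>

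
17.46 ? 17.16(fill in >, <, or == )>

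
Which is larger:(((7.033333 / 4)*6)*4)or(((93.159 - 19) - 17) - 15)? (((7.033333 / 4)*6)*4)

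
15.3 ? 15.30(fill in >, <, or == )==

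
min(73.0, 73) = 73.0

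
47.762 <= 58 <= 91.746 True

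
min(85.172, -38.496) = -38.496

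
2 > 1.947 True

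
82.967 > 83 False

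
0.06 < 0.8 True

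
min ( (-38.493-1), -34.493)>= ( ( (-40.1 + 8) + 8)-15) False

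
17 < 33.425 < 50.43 True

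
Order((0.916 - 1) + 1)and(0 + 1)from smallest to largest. ((0.916 - 1) + 1), (0 + 1)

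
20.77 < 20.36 False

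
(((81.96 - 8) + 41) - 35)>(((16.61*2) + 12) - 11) True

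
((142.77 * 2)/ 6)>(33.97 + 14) False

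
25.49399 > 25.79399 False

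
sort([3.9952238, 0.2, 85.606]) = [0.2, 3.9952238, 85.606]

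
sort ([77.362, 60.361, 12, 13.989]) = [12, 13.989, 60.361, 77.362]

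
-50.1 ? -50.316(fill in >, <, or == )>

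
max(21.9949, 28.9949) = 28.9949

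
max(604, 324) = 604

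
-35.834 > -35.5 False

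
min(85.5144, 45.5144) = 45.5144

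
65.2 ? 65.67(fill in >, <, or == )<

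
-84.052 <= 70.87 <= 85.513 True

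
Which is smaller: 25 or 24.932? 24.932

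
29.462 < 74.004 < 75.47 True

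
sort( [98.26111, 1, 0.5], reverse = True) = [98.26111, 1, 0.5]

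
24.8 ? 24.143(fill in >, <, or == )>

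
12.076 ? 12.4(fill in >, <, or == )<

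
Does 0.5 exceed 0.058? Yes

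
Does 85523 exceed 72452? Yes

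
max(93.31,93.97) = 93.97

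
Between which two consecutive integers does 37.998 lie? 37 and 38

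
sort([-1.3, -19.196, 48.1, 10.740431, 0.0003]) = [-19.196, -1.3, 0.0003, 10.740431, 48.1]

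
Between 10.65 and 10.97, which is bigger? 10.97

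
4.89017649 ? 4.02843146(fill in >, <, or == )>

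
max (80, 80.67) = 80.67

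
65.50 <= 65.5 True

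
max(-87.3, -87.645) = -87.3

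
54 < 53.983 False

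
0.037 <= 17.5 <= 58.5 True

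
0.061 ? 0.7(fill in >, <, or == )<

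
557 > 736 False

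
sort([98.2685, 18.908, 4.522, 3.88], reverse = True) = [98.2685, 18.908, 4.522, 3.88]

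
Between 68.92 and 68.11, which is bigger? 68.92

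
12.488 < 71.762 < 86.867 True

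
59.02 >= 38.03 True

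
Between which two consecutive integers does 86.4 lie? 86 and 87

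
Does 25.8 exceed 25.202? Yes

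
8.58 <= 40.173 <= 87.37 True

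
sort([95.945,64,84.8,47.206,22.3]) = [22.3,47.206,64,84.8,95.945]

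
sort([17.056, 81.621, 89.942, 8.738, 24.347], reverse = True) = [89.942, 81.621, 24.347, 17.056, 8.738]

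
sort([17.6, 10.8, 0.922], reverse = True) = [17.6, 10.8, 0.922]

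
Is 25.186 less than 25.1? No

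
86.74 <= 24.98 False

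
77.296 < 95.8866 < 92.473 False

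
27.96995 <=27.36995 False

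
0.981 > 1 False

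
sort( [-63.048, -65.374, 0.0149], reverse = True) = [0.0149, -63.048, -65.374]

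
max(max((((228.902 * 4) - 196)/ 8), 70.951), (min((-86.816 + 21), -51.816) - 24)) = 89.951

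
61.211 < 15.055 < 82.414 False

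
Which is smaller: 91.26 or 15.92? 15.92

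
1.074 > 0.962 True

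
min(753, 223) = 223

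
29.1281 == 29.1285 False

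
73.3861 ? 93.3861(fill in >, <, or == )<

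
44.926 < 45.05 True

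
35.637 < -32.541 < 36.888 False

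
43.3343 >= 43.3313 True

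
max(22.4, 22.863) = 22.863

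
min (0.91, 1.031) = 0.91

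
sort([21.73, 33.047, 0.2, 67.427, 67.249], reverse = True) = [67.427, 67.249, 33.047, 21.73, 0.2]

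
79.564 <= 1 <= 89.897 False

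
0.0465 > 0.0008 True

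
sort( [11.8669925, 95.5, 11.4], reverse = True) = [95.5, 11.8669925, 11.4]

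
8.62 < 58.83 True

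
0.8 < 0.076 False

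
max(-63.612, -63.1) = -63.1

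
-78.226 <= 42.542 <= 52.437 True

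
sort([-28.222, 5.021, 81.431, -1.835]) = [-28.222, -1.835, 5.021, 81.431]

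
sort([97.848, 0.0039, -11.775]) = [-11.775, 0.0039, 97.848]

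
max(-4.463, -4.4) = -4.4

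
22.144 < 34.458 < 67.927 True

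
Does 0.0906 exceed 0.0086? Yes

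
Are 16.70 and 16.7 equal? Yes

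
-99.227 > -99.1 False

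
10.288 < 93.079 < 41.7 False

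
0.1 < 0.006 False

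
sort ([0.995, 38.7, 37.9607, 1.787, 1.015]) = [0.995, 1.015, 1.787, 37.9607, 38.7]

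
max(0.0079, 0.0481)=0.0481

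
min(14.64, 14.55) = 14.55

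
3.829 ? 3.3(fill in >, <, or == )>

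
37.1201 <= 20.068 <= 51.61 False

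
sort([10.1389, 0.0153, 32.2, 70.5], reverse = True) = [70.5, 32.2, 10.1389, 0.0153]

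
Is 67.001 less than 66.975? No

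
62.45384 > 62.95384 False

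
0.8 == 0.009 False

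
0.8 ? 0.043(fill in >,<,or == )>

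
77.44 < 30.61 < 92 False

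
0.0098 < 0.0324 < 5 True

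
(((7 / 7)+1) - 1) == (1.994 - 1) False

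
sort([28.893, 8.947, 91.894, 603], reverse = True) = [603, 91.894, 28.893, 8.947]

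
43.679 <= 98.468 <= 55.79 False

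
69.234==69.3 False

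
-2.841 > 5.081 False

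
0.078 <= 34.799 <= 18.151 False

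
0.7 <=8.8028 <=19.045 True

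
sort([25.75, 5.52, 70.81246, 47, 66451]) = [5.52, 25.75, 47, 70.81246, 66451]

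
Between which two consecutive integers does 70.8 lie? 70 and 71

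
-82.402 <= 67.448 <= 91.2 True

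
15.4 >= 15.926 False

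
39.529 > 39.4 True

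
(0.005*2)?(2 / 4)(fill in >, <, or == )<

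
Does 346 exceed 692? No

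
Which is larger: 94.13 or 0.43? 94.13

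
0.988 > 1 False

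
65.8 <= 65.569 False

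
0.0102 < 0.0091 False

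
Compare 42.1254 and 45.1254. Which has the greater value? 45.1254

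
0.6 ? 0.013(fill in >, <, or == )>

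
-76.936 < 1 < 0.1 False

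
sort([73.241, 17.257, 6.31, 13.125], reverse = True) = [73.241, 17.257, 13.125, 6.31]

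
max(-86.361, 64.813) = 64.813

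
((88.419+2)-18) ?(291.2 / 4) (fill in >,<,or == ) <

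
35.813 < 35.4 False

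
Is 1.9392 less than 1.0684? No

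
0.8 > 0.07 True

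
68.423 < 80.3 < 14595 True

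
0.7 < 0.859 True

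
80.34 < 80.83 True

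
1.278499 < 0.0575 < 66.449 False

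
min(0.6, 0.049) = 0.049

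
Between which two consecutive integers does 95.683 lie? 95 and 96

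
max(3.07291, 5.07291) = 5.07291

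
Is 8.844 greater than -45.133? Yes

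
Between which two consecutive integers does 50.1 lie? 50 and 51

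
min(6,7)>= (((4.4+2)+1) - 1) False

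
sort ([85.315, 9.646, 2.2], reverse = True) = [85.315, 9.646, 2.2]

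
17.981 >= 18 False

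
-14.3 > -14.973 True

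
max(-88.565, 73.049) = 73.049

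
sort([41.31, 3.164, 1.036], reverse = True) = [41.31, 3.164, 1.036]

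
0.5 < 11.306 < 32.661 True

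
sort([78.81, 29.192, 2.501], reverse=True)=[78.81, 29.192, 2.501]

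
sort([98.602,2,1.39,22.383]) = [1.39,2,22.383,98.602]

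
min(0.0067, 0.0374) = 0.0067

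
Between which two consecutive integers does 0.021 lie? 0 and 1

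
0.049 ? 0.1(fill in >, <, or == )<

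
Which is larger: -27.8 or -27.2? -27.2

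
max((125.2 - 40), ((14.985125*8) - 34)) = 85.881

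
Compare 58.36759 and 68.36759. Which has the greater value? 68.36759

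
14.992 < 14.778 False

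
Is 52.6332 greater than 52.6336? No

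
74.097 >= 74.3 False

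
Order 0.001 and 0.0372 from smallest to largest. 0.001, 0.0372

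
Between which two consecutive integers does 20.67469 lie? 20 and 21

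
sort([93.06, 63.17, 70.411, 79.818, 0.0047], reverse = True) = [93.06, 79.818, 70.411, 63.17, 0.0047]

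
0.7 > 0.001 True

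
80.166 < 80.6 True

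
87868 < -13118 False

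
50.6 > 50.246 True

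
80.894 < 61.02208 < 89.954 False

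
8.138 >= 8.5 False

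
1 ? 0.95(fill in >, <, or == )>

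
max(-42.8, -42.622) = -42.622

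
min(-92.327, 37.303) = -92.327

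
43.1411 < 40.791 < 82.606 False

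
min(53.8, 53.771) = 53.771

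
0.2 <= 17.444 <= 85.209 True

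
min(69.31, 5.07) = 5.07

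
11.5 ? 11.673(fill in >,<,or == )<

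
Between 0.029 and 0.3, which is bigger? 0.3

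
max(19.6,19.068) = 19.6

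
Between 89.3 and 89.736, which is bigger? 89.736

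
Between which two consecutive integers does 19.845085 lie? 19 and 20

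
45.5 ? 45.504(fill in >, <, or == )<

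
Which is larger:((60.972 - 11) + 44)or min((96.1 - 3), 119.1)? ((60.972 - 11) + 44)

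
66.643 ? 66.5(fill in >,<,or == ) >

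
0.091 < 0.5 True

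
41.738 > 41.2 True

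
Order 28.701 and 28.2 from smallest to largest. 28.2, 28.701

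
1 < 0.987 False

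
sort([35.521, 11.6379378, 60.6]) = [11.6379378, 35.521, 60.6]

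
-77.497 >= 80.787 False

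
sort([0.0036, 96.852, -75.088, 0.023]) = [-75.088, 0.0036, 0.023, 96.852]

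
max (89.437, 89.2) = 89.437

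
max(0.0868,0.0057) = 0.0868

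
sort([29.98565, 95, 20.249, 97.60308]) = [20.249, 29.98565, 95, 97.60308]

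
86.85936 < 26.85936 False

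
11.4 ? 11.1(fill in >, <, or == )>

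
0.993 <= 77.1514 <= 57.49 False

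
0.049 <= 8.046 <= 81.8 True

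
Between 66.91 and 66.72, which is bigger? 66.91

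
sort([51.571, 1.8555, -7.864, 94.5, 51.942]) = [-7.864, 1.8555, 51.571, 51.942, 94.5]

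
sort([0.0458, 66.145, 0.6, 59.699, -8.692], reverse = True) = [66.145, 59.699, 0.6, 0.0458, -8.692]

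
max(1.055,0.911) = 1.055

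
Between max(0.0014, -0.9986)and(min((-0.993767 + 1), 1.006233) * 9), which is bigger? (min((-0.993767 + 1), 1.006233) * 9)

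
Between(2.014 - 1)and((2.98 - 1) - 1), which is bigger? (2.014 - 1)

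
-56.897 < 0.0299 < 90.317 True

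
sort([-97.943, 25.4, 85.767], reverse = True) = [85.767, 25.4, -97.943]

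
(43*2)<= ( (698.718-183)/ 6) False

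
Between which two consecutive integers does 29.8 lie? 29 and 30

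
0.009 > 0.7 False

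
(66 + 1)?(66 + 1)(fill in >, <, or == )==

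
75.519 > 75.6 False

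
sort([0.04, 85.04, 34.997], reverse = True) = [85.04, 34.997, 0.04]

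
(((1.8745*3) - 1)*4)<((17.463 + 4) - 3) False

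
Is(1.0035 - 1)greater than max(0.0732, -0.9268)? No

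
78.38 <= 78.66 True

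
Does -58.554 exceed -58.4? No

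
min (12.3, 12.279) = 12.279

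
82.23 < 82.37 True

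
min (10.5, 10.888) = 10.5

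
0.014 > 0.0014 True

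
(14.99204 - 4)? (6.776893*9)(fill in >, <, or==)<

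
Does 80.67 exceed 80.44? Yes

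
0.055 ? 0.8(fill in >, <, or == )<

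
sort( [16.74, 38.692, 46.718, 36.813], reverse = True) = [46.718, 38.692, 36.813, 16.74]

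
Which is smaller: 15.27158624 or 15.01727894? 15.01727894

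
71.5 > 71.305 True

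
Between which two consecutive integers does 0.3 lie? 0 and 1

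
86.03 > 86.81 False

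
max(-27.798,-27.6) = -27.6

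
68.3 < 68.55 True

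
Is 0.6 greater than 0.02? Yes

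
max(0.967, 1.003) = 1.003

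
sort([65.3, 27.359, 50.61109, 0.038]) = [0.038, 27.359, 50.61109, 65.3]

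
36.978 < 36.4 False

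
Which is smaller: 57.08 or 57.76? 57.08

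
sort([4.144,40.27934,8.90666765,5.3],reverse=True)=[40.27934,8.90666765,5.3,4.144]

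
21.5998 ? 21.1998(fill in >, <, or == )>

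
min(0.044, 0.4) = 0.044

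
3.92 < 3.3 False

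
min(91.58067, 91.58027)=91.58027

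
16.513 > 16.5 True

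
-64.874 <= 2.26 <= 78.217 True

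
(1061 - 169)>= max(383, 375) True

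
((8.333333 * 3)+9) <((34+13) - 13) True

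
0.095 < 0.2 True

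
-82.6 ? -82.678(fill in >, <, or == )>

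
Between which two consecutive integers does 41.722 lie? 41 and 42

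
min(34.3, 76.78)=34.3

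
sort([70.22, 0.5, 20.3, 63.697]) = [0.5, 20.3, 63.697, 70.22]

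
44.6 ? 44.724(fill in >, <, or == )<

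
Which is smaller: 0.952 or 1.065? 0.952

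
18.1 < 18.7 True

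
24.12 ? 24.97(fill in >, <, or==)<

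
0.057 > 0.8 False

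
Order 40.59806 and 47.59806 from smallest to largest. 40.59806, 47.59806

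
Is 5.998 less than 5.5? No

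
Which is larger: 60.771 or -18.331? 60.771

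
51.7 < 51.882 True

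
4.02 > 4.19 False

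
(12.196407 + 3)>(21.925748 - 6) False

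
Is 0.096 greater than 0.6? No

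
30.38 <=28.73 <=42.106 False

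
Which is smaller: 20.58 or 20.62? 20.58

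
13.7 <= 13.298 False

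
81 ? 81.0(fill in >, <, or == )==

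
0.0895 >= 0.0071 True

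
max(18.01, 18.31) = 18.31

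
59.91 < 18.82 False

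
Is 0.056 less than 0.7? Yes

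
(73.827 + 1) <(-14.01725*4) False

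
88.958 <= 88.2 False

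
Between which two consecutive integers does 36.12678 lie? 36 and 37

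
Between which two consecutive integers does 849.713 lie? 849 and 850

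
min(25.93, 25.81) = 25.81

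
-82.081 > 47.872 False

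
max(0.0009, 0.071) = 0.071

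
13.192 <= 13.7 True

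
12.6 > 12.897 False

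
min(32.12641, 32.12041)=32.12041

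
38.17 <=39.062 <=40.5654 True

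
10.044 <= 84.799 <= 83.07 False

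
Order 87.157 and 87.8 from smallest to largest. 87.157, 87.8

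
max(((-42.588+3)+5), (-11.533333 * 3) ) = -34.588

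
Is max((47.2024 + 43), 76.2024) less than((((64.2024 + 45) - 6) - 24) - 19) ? No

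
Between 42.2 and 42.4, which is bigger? 42.4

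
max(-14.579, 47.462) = 47.462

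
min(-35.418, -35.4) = -35.418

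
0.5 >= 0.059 True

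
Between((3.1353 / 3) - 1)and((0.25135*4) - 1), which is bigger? ((3.1353 / 3) - 1)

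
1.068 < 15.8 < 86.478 True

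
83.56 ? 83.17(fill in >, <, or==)>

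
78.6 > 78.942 False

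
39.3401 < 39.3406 True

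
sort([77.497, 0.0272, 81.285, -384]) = [-384, 0.0272, 77.497, 81.285]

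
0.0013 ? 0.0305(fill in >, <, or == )<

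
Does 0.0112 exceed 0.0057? Yes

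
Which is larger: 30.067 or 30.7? 30.7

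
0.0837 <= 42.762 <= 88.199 True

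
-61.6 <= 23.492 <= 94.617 True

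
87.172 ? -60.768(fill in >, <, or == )>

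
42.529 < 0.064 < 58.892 False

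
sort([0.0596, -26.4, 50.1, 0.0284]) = [-26.4, 0.0284, 0.0596, 50.1]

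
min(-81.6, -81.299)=-81.6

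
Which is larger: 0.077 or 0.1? 0.1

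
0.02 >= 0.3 False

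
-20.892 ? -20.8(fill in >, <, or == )<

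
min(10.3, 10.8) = 10.3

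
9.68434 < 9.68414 False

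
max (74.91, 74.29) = 74.91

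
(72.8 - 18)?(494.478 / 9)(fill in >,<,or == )<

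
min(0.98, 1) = 0.98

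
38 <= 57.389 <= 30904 True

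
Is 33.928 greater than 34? No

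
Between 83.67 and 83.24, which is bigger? 83.67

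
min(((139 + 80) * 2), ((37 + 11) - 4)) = 44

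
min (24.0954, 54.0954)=24.0954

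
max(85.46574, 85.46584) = 85.46584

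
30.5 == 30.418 False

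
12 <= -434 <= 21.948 False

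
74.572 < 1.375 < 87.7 False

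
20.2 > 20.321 False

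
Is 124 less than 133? Yes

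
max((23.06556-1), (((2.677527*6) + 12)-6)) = 22.06556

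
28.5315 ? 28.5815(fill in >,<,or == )<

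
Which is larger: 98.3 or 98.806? 98.806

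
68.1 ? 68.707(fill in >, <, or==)<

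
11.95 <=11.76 False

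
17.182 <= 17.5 True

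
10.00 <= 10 True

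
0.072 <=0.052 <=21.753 False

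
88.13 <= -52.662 False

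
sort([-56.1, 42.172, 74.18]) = [-56.1, 42.172, 74.18]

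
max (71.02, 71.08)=71.08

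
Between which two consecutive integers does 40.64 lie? 40 and 41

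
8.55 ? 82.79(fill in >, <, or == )<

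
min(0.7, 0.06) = 0.06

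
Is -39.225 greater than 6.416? No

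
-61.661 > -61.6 False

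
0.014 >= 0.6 False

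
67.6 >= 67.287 True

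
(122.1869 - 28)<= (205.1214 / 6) False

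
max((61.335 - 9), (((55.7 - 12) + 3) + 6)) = 52.7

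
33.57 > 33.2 True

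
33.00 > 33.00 False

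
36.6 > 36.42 True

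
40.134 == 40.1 False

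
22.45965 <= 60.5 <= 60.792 True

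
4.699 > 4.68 True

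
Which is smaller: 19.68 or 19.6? 19.6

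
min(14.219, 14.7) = 14.219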